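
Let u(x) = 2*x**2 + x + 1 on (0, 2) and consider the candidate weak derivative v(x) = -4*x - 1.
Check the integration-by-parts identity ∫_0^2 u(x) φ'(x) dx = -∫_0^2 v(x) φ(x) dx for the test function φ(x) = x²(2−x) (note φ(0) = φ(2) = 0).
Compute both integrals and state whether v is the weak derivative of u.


LHS = -116/15, RHS = 116/15. No, v is not the weak derivative of u.

u(x) = 2*x**2 + x + 1, classical derivative u'(x) = 4*x + 1.
φ(x) = x²(2−x), so φ'(x) = x*(4 - 3*x).
Note φ(0) = φ(2) = 0, so the boundary term u·φ vanishes.
LHS = ∫_0^2 u(x) φ'(x) dx = ∫_0^2 (-6*x^4 + 5*x^3 + x^2 + 4*x) dx. Term by term:
  ∫_0^2 -6*x^4 dx = -192/5;  ∫_0^2 5*x^3 dx = 20;  ∫_0^2 x^2 dx = 8/3;
  ∫_0^2 4*x dx = 8.
Sum: -192/5 + 20 + 8/3 + 8 = -116/15.
So LHS = -116/15.
∫_0^2 v(x) φ(x) dx = ∫_0^2 (4*x^4 - 7*x^3 - 2*x^2) dx. Term by term:
  ∫_0^2 4*x^4 dx = 128/5;  ∫_0^2 -7*x^3 dx = -28;  ∫_0^2 -2*x^2 dx = -16/3.
Sum: 128/5 − 28 − 16/3 = -116/15.
So RHS = -∫_0^2 v(x) φ(x) dx = 116/15.
LHS − RHS = -232/15 ≠ 0, so the identity fails.
(For a valid weak derivative the identity must hold for EVERY test function, in particular this one. The failure shows v is NOT the weak derivative of u.)
Correct weak derivative would be u'(x) = 4*x + 1.


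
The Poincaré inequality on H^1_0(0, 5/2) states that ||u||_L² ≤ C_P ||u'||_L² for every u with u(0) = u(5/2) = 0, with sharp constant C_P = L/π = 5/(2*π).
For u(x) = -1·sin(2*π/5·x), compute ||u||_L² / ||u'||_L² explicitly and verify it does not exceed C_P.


||u||_L² / ||u'||_L² = 5/(2*π) = C_P.

u(x) = -1·sin(2*π/5·x), so u'(x) = -2*π*cos(2*π*x/5)/5.
Writing u(x) = A·sin(kπx/L) with A = -1 and k = 1, use ∫_0^L sin²(kπx/L) dx = L/2 and ∫_0^L cos²(kπx/L) dx = L/2.
u² = 1·sin²(2*π/5·x) and (u')² = 4*π^2/25·cos²(2*π/5·x), and each of sin², cos² integrates to L/2 = 5/4 over (0, 5/2).
∫_0^5/2 u² dx = 5/4, so ||u||_L² = sqrt(5)/2.
∫_0^5/2 (u')² dx = π^2/5, so ||u'||_L² = sqrt(5)*π/5.
Ratio ||u||_L² / ||u'||_L² = 5/(2*π).
Sharp Poincaré constant on H^1_0(0, 5/2) is C_P = L/π = 5/(2*π), achieved by sin(2*π/5·x).
This is the k = 1 eigenfunction (up to amplitude), so the ratio equals the sharp Poincaré constant exactly.


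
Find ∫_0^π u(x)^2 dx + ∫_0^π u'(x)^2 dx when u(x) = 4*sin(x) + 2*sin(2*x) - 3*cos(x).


||u||_{H^1(0,π)}^2 = -32 + 35*π

u'(x) = 3*sin(x) + 4*cos(x) + 4*cos(2*x).
Expand u² and (u')² and integrate term by term on (0, π), using: for integers n ≥ 1, ∫_0^π sin²(nx) dx = ∫_0^π cos²(nx) dx = π/2; for n ≠ n', ∫_0^π sin(nx)sin(n'x) dx = ∫_0^π cos(nx)cos(n'x) dx = 0; and by product-to-sum, ∫_0^π sin(nx)cos(n'x) dx = ½∫_0^π [sin((n+n')x) + sin((n−n')x)] dx, which is 0 when n+n' is even and 2n/(n²−n'²) when n+n' is odd (it need not vanish on (0, π)).
  u² squared terms: (-3)²·∫cos(x)² dx = 9·π/2 = 9*π/2;  (2)²·∫sin(2x)² dx = 4·π/2 = 2*π;  (4)²·∫sin(x)² dx = 16·π/2 = 8*π.
  u² cross terms: 2·(-3)·(2)·∫cos(x)·sin(2x) dx = -12·(4/3) = -16;  2·(-3)·(4)·∫cos(x)·sin(x) dx = -24·(0) = 0;  2·(2)·(4)·∫sin(2x)·sin(x) dx = 16·(0) = 0.
  So ∫_0^π u² dx = 9*π/2 + 2*π + 8*π − 16 + 0 + 0 = -16 + 29*π/2.
  (u')² squared terms: (3)²·∫sin(x)² dx = 9·π/2 = 9*π/2;  (4)²·∫cos(x)² dx = 16·π/2 = 8*π;  (4)²·∫cos(2x)² dx = 16·π/2 = 8*π.
  (u')² cross terms: 2·(3)·(4)·∫sin(x)·cos(x) dx = 24·(0) = 0;  2·(3)·(4)·∫sin(x)·cos(2x) dx = 24·(-2/3) = -16;  2·(4)·(4)·∫cos(x)·cos(2x) dx = 32·(0) = 0.
  So ∫_0^π (u')² dx = 9*π/2 + 8*π + 8*π + 0 − 16 + 0 = -16 + 41*π/2.
||u||_{H^1}^2 = (-16 + 29*π/2) + (-16 + 41*π/2) = -32 + 35*π.


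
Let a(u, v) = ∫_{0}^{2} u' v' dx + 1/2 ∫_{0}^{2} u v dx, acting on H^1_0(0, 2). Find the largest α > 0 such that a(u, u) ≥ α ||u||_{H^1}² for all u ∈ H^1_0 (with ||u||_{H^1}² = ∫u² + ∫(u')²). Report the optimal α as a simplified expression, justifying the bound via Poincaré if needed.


α = (2 + π^2)/(4 + π^2)

Coercivity of a(·,·) on H^1_0(0, 2) means a(u, u) ≥ α ||u||_{H^1}² for every u ∈ H^1_0.
The interval has length L = 2, and Poincaré/coercivity depend only on L. Here a(u, u) = ∫(u')² + (1/2)·∫u².
Here 0 < c = 1/2 < 1. The condition a(u,u) ≥ α||u||_{H^1}² reads (1−α)∫(u')² ≥ (α−c)∫u². Any admissible α is ≤ 1 (rapidly oscillating u have ∫u²/∫(u')² → 0), and α = 1 would force 0 ≥ (1−c)∫u², impossible since c < 1; so 1−α > 0. By the sharp Poincaré inequality on H^1_0 of an interval of length L, ∫(u')² ≥ (π/L)²∫u² with equality for the first sine mode sin(π(x−x₀)/L) (x₀ the left endpoint), so the inequality holds for all u iff (1−α)(π/L)² ≥ α − c, i.e. α ≤ ((π/L)² + c)/((π/L)² + 1) = (1 + c(L/π)²)/(1 + (L/π)²). With (π/L)² = π^2/4 and c = 1/2, the largest admissible constant is α = ((π/L)² + c)/((π/L)² + 1).
Simplifying, α = (2 + π^2)/(4 + π^2).


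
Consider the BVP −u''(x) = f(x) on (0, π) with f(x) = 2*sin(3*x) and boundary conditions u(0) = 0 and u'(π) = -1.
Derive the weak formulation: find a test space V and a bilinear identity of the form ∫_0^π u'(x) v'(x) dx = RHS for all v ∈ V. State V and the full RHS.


V = {v ∈ H^1(0, π) : v(0) = 0} (test functions vanish at x = 0 where u is specified); weak form: ∫_0^π u'v' dx = ∫_0^π (2*sin(3*x)) v dx − v(π) for all v ∈ V.

Multiply both sides by a test function v and integrate from 0 to π:
  ∫_0^π −u''(x) v(x) dx = ∫_0^π f(x) v(x) dx.
Integrate the LHS by parts once:
  ∫_0^π −u'' v dx = −[u'(x) v(x)]_0^π + ∫_0^π u'(x) v'(x) dx.
Thus ∫_0^π u'(x) v'(x) dx = ∫_0^π f(x) v(x) dx + [u'(x) v(x)]_0^π.
Choose V so that boundary terms are either known or forced to vanish.
Mixed BC: u(0) = 0 (Dirichlet) and u'(π) = -1 (Neumann). Define V = {v ∈ H^1(0, π) : v(0) = 0}. Then [u' v]_0^π = u'(π)·v(π) − u'(0)·0 = − v(π).
Weak formulation: find u (satisfying any essential BC) such that ∫_0^π u'(x) v'(x) dx = ∫_0^π f v dx − v(π) for all v ∈ V (Dirichlet at 0 absorbed into V; Neumann datum at x = π contributes the boundary term).
Substituting f(x) = 2*sin(3*x), the right-hand side is ∫_0^π (2*sin(3*x)) v dx − v(π).


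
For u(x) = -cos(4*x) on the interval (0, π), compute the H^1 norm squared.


||u||_{H^1(0,π)}^2 = 17*π/2

u'(x) = 4*sin(4*x).
Expand u² and (u')² and integrate term by term on (0, π), using: for integers n ≥ 1, ∫_0^π sin²(nx) dx = ∫_0^π cos²(nx) dx = π/2; for n ≠ n', ∫_0^π sin(nx)sin(n'x) dx = ∫_0^π cos(nx)cos(n'x) dx = 0; and by product-to-sum, ∫_0^π sin(nx)cos(n'x) dx = ½∫_0^π [sin((n+n')x) + sin((n−n')x)] dx, which is 0 when n+n' is even and 2n/(n²−n'²) when n+n' is odd (it need not vanish on (0, π)).
  u² squared terms: (-1)²·∫cos(4x)² dx = 1·π/2 = π/2.
  So ∫_0^π u² dx = π/2.
  (u')² squared terms: (4)²·∫sin(4x)² dx = 16·π/2 = 8*π.
  So ∫_0^π (u')² dx = 8*π.
||u||_{H^1}^2 = (π/2) + (8*π) = 17*π/2.


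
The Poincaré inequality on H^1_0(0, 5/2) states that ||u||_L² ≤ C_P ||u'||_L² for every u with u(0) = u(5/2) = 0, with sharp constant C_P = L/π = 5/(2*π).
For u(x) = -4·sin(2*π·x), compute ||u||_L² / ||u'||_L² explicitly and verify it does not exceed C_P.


||u||_L² / ||u'||_L² = 1/(2*π) < C_P = 5/(2*π).

u(x) = -4·sin(2*π·x), so u'(x) = -8*π*cos(2*π*x).
Writing u(x) = A·sin(kπx/L) with A = -4 and k = 5, use ∫_0^L sin²(kπx/L) dx = L/2 and ∫_0^L cos²(kπx/L) dx = L/2.
u² = 16·sin²(2*π·x) and (u')² = 64*π^2·cos²(2*π·x), and each of sin², cos² integrates to L/2 = 5/4 over (0, 5/2).
∫_0^5/2 u² dx = 20, so ||u||_L² = 2*sqrt(5).
∫_0^5/2 (u')² dx = 80*π^2, so ||u'||_L² = 4*sqrt(5)*π.
Ratio ||u||_L² / ||u'||_L² = 1/(2*π).
Sharp Poincaré constant on H^1_0(0, 5/2) is C_P = L/π = 5/(2*π), achieved by sin(2*π/5·x).
This is the k = 5 harmonic; the ratio L/(kπ) is strictly less than C_P = L/π, consistent with the sharp inequality ||u||_L² ≤ C_P ||u'||_L².


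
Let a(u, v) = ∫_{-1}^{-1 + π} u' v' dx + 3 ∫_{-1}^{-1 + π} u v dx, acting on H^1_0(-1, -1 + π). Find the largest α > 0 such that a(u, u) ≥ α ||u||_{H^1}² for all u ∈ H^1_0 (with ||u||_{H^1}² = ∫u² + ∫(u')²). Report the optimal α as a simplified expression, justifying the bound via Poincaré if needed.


α = 1

Coercivity of a(·,·) on H^1_0(-1, -1 + π) means a(u, u) ≥ α ||u||_{H^1}² for every u ∈ H^1_0.
The interval has length L = π, and Poincaré/coercivity depend only on L. Here a(u, u) = ∫(u')² + (3)·∫u².
Here c = 3 ≥ 1, so a(u,u) = ∫(u')² + c∫u² ≥ ∫(u')² + ∫u² = ||u||_{H^1}², i.e. α = 1 works. No larger α is possible: a(u,u) ≥ α||u||_{H^1}² means (1−α)∫(u')² ≥ (α−c)∫u², and for the modes u_n = sin(nπ(x−x₀)/L) (x₀ the left endpoint) one has ∫u_n²/∫(u_n')² = (L/(nπ))² → 0, so a(u_n,u_n)/||u_n||_{H^1}² → 1. Hence the optimal constant is α = 1.
Therefore α = 1.


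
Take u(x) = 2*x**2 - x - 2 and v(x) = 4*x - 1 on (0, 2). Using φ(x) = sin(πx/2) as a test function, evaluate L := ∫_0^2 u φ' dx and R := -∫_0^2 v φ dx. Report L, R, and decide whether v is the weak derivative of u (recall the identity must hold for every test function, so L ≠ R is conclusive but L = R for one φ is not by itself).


LHS = -12/π, RHS = -12/π. Yes, v = u' weakly.

u(x) = 2*x**2 - x - 2, classical derivative u'(x) = 4*x - 1.
φ(x) = sin(πx/2), so φ'(x) = π*cos(π*x/2)/2.
Note φ(0) = φ(2) = 0, so the boundary term u·φ vanishes.
LHS = ∫_0^2 u(x) φ'(x) dx = ∫_0^2 (π*x^2*cos(π*x/2) - π*x*cos(π*x/2)/2 - π*cos(π*x/2)) dx. Term by term:
  ∫_0^2 -π*cos(π*x/2) dx = 0;  ∫_0^2 π*x^2*cos(π*x/2) dx = -16/π;  ∫_0^2 -π*x*cos(π*x/2)/2 dx = 4/π.
Sum: 0 − 16/π + 4/π = -12/π.
So LHS = -12/π.
∫_0^2 v(x) φ(x) dx = ∫_0^2 (4*x*sin(π*x/2) - sin(π*x/2)) dx. Term by term:
  ∫_0^2 -sin(π*x/2) dx = -4/π;  ∫_0^2 4*x*sin(π*x/2) dx = 16/π.
Sum: -4/π + 16/π = 12/π.
So RHS = -∫_0^2 v(x) φ(x) dx = -12/π.
LHS = RHS, so the identity holds for this test φ.
Moreover u is smooth here and v(x) = u'(x) = 4*x - 1 pointwise, so the identity holds for every test function. Hence v is the weak derivative of u.


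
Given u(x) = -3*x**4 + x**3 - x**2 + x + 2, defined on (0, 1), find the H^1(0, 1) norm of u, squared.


||u||_{H^1}^2 = 2369/140

The H^1 norm (squared) on an interval (0, L) is
  ||u||_{H^1}^2 = ∫_0^L u(x)^2 dx + ∫_0^L u'(x)^2 dx.
Compute u'(x) = -12*x**3 + 3*x**2 - 2*x + 1.
Then u(x)^2 = 9*x**8 - 6*x**7 + 7*x**6 - 8*x**5 - 9*x**4 + 2*x**3 - 3*x**2 + 4*x + 4 and u'(x)^2 = 144*x**6 - 72*x**5 + 57*x**4 - 36*x**3 + 10*x**2 - 4*x + 1.
Integrate each monomial from 0 to 1 using ∫_0^1 c·x^n dx = c·1^(n+1)/(n+1):
  ∫_0^1 u(x)^2 dx = ∫_0^1 (9*x^8 - 6*x^7 + 7*x^6 - 8*x^5 - 9*x^4 + 2*x^3 - 3*x^2 + 4*x + 4) dx. Term by term:
    ∫_0^1 9*x^8 dx = 1;  ∫_0^1 -6*x^7 dx = -3/4;  ∫_0^1 7*x^6 dx = 1;
    ∫_0^1 -8*x^5 dx = -4/3;  ∫_0^1 -9*x^4 dx = -9/5;  ∫_0^1 2*x^3 dx = 1/2;
    ∫_0^1 -3*x^2 dx = -1;  ∫_0^1 4*x dx = 2;  ∫_0^1 4 dx = 4.
  Sum: 1 − 3/4 + 1 − 4/3 − 9/5 + 1/2 − 1 + 2 + 4 = 217/60.
  ∫_0^1 u'(x)^2 dx = ∫_0^1 (144*x^6 - 72*x^5 + 57*x^4 - 36*x^3 + 10*x^2 - 4*x + 1) dx. Term by term:
    ∫_0^1 144*x^6 dx = 144/7;  ∫_0^1 -72*x^5 dx = -12;  ∫_0^1 57*x^4 dx = 57/5;
    ∫_0^1 -36*x^3 dx = -9;  ∫_0^1 10*x^2 dx = 10/3;  ∫_0^1 -4*x dx = -2;
    ∫_0^1 1 dx = 1.
  Sum: 144/7 − 12 + 57/5 − 9 + 10/3 − 2 + 1 = 1397/105.
Adding: ||u||_{H^1}^2 = 217/60 + 1397/105 = 2369/140.


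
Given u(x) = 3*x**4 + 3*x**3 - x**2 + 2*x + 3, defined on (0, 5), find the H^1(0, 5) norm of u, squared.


||u||_{H^1}^2 = 61158505/12

The H^1 norm (squared) on an interval (0, L) is
  ||u||_{H^1}^2 = ∫_0^L u(x)^2 dx + ∫_0^L u'(x)^2 dx.
Compute u'(x) = 12*x**3 + 9*x**2 - 2*x + 2.
Then u(x)^2 = 9*x**8 + 18*x**7 + 3*x**6 + 6*x**5 + 31*x**4 + 14*x**3 - 2*x**2 + 12*x + 9 and u'(x)^2 = 144*x**6 + 216*x**5 + 33*x**4 + 12*x**3 + 40*x**2 - 8*x + 4.
Integrate each monomial from 0 to 5 using ∫_0^5 c·x^n dx = c·5^(n+1)/(n+1):
  ∫_0^5 u(x)^2 dx = ∫_0^5 (9*x^8 + 18*x^7 + 3*x^6 + 6*x^5 + 31*x^4 + 14*x^3 - 2*x^2 + 12*x + 9) dx. Term by term:
    ∫_0^5 9*x^8 dx = 1953125;  ∫_0^5 18*x^7 dx = 3515625/4;  ∫_0^5 3*x^6 dx = 234375/7;
    ∫_0^5 6*x^5 dx = 15625;  ∫_0^5 31*x^4 dx = 19375;  ∫_0^5 14*x^3 dx = 4375/2;
    ∫_0^5 -2*x^2 dx = -250/3;  ∫_0^5 12*x dx = 150;  ∫_0^5 9 dx = 45.
  Sum: 1953125 + 3515625/4 + 234375/7 + 15625 + 19375 + 4375/2 − 250/3 + 150 + 45 = 243836255/84.
  ∫_0^5 u'(x)^2 dx = ∫_0^5 (144*x^6 + 216*x^5 + 33*x^4 + 12*x^3 + 40*x^2 - 8*x + 4) dx. Term by term:
    ∫_0^5 144*x^6 dx = 11250000/7;  ∫_0^5 216*x^5 dx = 562500;  ∫_0^5 33*x^4 dx = 20625;
    ∫_0^5 12*x^3 dx = 1875;  ∫_0^5 40*x^2 dx = 5000/3;  ∫_0^5 -8*x dx = -100;
    ∫_0^5 4 dx = 20.
  Sum: 11250000/7 + 562500 + 20625 + 1875 + 5000/3 − 100 + 20 = 46068320/21.
Adding: ||u||_{H^1}^2 = 243836255/84 + 46068320/21 = 61158505/12.


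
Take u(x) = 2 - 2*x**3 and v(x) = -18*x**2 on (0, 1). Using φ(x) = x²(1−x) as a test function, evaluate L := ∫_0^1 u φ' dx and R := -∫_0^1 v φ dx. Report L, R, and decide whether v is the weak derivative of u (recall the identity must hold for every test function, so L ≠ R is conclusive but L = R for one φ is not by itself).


LHS = 1/5, RHS = 3/5. No, v is not the weak derivative of u.

u(x) = 2 - 2*x**3, classical derivative u'(x) = -6*x**2.
φ(x) = x²(1−x), so φ'(x) = x*(2 - 3*x).
Note φ(0) = φ(1) = 0, so the boundary term u·φ vanishes.
LHS = ∫_0^1 u(x) φ'(x) dx = ∫_0^1 (6*x^5 - 4*x^4 - 6*x^2 + 4*x) dx. Term by term:
  ∫_0^1 6*x^5 dx = 1;  ∫_0^1 -4*x^4 dx = -4/5;  ∫_0^1 -6*x^2 dx = -2;
  ∫_0^1 4*x dx = 2.
Sum: 1 − 4/5 − 2 + 2 = 1/5.
So LHS = 1/5.
∫_0^1 v(x) φ(x) dx = ∫_0^1 (18*x^5 - 18*x^4) dx. Term by term:
  ∫_0^1 18*x^5 dx = 3;  ∫_0^1 -18*x^4 dx = -18/5.
Sum: 3 − 18/5 = -3/5.
So RHS = -∫_0^1 v(x) φ(x) dx = 3/5.
LHS − RHS = -2/5 ≠ 0, so the identity fails.
(For a valid weak derivative the identity must hold for EVERY test function, in particular this one. The failure shows v is NOT the weak derivative of u.)
Correct weak derivative would be u'(x) = -6*x**2.


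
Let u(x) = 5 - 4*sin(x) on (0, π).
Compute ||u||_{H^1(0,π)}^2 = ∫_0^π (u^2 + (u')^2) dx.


||u||_{H^1(0,π)}^2 = -80 + 41*π

u'(x) = -4*cos(x).
Expand u² and (u')² and integrate term by term on (0, π), using: for integers n ≥ 1, ∫_0^π sin²(nx) dx = ∫_0^π cos²(nx) dx = π/2; for n ≠ n', ∫_0^π sin(nx)sin(n'x) dx = ∫_0^π cos(nx)cos(n'x) dx = 0; and by product-to-sum, ∫_0^π sin(nx)cos(n'x) dx = ½∫_0^π [sin((n+n')x) + sin((n−n')x)] dx, which is 0 when n+n' is even and 2n/(n²−n'²) when n+n' is odd (it need not vanish on (0, π)). For the constant mode: ∫_0^π 1 dx = π, ∫_0^π cos(nx) dx = 0, ∫_0^π sin(nx) dx = (1−(−1)^n)/n.
  u² squared terms: (5)²·∫1 dx = 25·π = 25*π;  (-4)²·∫sin(x)² dx = 16·π/2 = 8*π.
  u² cross terms: 2·(5)·(-4)·∫1·sin(x) dx = -40·(2) = -80.
  So ∫_0^π u² dx = 25*π + 8*π − 80 = -80 + 33*π.
  (u')² squared terms: (-4)²·∫cos(x)² dx = 16·π/2 = 8*π.
  So ∫_0^π (u')² dx = 8*π.
||u||_{H^1}^2 = (-80 + 33*π) + (8*π) = -80 + 41*π.


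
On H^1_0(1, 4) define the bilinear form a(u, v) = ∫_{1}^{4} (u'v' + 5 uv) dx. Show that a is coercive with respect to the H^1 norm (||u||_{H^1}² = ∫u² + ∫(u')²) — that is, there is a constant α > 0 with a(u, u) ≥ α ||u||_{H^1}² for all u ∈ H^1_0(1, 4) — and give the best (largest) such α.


α = 1

Coercivity of a(·,·) on H^1_0(1, 4) means a(u, u) ≥ α ||u||_{H^1}² for every u ∈ H^1_0.
The interval has length L = 3, and Poincaré/coercivity depend only on L. Here a(u, u) = ∫(u')² + (5)·∫u².
Here c = 5 ≥ 1, so a(u,u) = ∫(u')² + c∫u² ≥ ∫(u')² + ∫u² = ||u||_{H^1}², i.e. α = 1 works. No larger α is possible: a(u,u) ≥ α||u||_{H^1}² means (1−α)∫(u')² ≥ (α−c)∫u², and for the modes u_n = sin(nπ(x−x₀)/L) (x₀ the left endpoint) one has ∫u_n²/∫(u_n')² = (L/(nπ))² → 0, so a(u_n,u_n)/||u_n||_{H^1}² → 1. Hence the optimal constant is α = 1.
Therefore α = 1.


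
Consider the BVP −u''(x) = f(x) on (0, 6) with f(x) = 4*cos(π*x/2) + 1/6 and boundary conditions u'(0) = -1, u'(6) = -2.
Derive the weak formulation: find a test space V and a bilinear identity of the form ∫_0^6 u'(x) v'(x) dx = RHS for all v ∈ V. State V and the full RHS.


V = H^1(0, 6) (v unrestricted at boundary; u is determined up to an additive constant); weak form: ∫_0^6 u'v' dx = ∫_0^6 (4*cos(π*x/2) + 1/6) v dx − 2·v(6) + v(0) for all v ∈ V.

Multiply both sides by a test function v and integrate from 0 to 6:
  ∫_0^6 −u''(x) v(x) dx = ∫_0^6 f(x) v(x) dx.
Integrate the LHS by parts once:
  ∫_0^6 −u'' v dx = −[u'(x) v(x)]_0^6 + ∫_0^6 u'(x) v'(x) dx.
Thus ∫_0^6 u'(x) v'(x) dx = ∫_0^6 f(x) v(x) dx + [u'(x) v(x)]_0^6.
Choose V so that boundary terms are either known or forced to vanish.
u has inhomogeneous Neumann u'(0) = -1, u'(6) = -2. [u' v]_0^6 = (-2)·v(6) − (-1)·v(0) = − 2·v(6) + v(0). Take V = H^1(0, 6); boundary term becomes part of RHS.
Weak formulation: find u (satisfying any essential BC) such that ∫_0^6 u'(x) v'(x) dx = ∫_0^6 f v dx − 2·v(6) + v(0) for all v ∈ V (Neumann data are natural BCs: they enter the RHS as boundary terms).
Substituting f(x) = 4*cos(π*x/2) + 1/6, the right-hand side is ∫_0^6 (4*cos(π*x/2) + 1/6) v dx − 2·v(6) + v(0).
Compatibility check (pure Neumann): taking v ≡ 1 ∈ V gives 0 = ∫_0^6 f dx + (-2) − (-1), i.e. ∫_0^6 f dx must equal u'(0) − u'(6) = 1. Indeed ∫_0^6 (4*cos(π*x/2) + 1/6) dx = 1, so the data are compatible. The solution is then unique only up to an additive constant (fix it e.g. by requiring ∫_0^6 u dx = 0).


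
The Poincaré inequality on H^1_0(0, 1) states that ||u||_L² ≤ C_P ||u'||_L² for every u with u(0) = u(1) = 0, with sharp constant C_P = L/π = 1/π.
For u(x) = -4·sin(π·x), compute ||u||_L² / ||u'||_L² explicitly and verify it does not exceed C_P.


||u||_L² / ||u'||_L² = 1/π = C_P.

u(x) = -4·sin(π·x), so u'(x) = -4*π*cos(π*x).
Writing u(x) = A·sin(kπx/L) with A = -4 and k = 1, use ∫_0^L sin²(kπx/L) dx = L/2 and ∫_0^L cos²(kπx/L) dx = L/2.
u² = 16·sin²(π·x) and (u')² = 16*π^2·cos²(π·x), and each of sin², cos² integrates to L/2 = 1/2 over (0, 1).
∫_0^1 u² dx = 8, so ||u||_L² = 2*sqrt(2).
∫_0^1 (u')² dx = 8*π^2, so ||u'||_L² = 2*sqrt(2)*π.
Ratio ||u||_L² / ||u'||_L² = 1/π.
Sharp Poincaré constant on H^1_0(0, 1) is C_P = L/π = 1/π, achieved by sin(π·x).
This is the k = 1 eigenfunction (up to amplitude), so the ratio equals the sharp Poincaré constant exactly.


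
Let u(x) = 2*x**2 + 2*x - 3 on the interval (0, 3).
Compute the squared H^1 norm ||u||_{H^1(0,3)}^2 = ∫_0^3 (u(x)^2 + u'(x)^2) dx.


||u||_{H^1}^2 = 2427/5

The H^1 norm (squared) on an interval (0, L) is
  ||u||_{H^1}^2 = ∫_0^L u(x)^2 dx + ∫_0^L u'(x)^2 dx.
Compute u'(x) = 4*x + 2.
Then u(x)^2 = 4*x**4 + 8*x**3 - 8*x**2 - 12*x + 9 and u'(x)^2 = 16*x**2 + 16*x + 4.
Integrate each monomial from 0 to 3 using ∫_0^3 c·x^n dx = c·3^(n+1)/(n+1):
  ∫_0^3 u(x)^2 dx = ∫_0^3 (4*x^4 + 8*x^3 - 8*x^2 - 12*x + 9) dx. Term by term:
    ∫_0^3 4*x^4 dx = 972/5;  ∫_0^3 8*x^3 dx = 162;  ∫_0^3 -8*x^2 dx = -72;
    ∫_0^3 -12*x dx = -54;  ∫_0^3 9 dx = 27.
  Sum: 972/5 + 162 − 72 − 54 + 27 = 1287/5.
  ∫_0^3 u'(x)^2 dx = ∫_0^3 (16*x^2 + 16*x + 4) dx. Term by term:
    ∫_0^3 16*x^2 dx = 144;  ∫_0^3 16*x dx = 72;  ∫_0^3 4 dx = 12.
  Sum: 144 + 72 + 12 = 228.
Adding: ||u||_{H^1}^2 = 1287/5 + 228 = 2427/5.


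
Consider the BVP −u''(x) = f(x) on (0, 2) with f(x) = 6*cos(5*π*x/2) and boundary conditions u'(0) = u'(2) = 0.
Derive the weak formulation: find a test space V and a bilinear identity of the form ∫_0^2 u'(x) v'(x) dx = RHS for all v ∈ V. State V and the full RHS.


V = H^1(0, 2) (no boundary constraint on v; u is determined up to an additive constant); weak form: ∫_0^2 u'v' dx = ∫_0^2 (6*cos(5*π*x/2)) v dx for all v ∈ V.

Multiply both sides by a test function v and integrate from 0 to 2:
  ∫_0^2 −u''(x) v(x) dx = ∫_0^2 f(x) v(x) dx.
Integrate the LHS by parts once:
  ∫_0^2 −u'' v dx = −[u'(x) v(x)]_0^2 + ∫_0^2 u'(x) v'(x) dx.
Thus ∫_0^2 u'(x) v'(x) dx = ∫_0^2 f(x) v(x) dx + [u'(x) v(x)]_0^2.
Choose V so that boundary terms are either known or forced to vanish.
u has homogeneous Neumann: u'(0) = u'(2) = 0. So [u' v]_0^2 = 0·v(2) − 0·v(0) = 0 for any v; take V = H^1(0, 2).
Weak formulation: find u (satisfying any essential BC) such that ∫_0^2 u'(x) v'(x) dx = ∫_0^2 f v dx for all v ∈ V (homogeneous Neumann, so boundary terms vanish).
Substituting f(x) = 6*cos(5*π*x/2), the right-hand side is ∫_0^2 (6*cos(5*π*x/2)) v dx.
Compatibility check (pure Neumann): taking v ≡ 1 ∈ V gives 0 = ∫_0^2 f dx + (0) − (0), i.e. ∫_0^2 f dx must equal u'(0) − u'(2) = 0. Indeed ∫_0^2 (6*cos(5*π*x/2)) dx = 0, so the data are compatible. The solution is then unique only up to an additive constant (fix it e.g. by requiring ∫_0^2 u dx = 0).


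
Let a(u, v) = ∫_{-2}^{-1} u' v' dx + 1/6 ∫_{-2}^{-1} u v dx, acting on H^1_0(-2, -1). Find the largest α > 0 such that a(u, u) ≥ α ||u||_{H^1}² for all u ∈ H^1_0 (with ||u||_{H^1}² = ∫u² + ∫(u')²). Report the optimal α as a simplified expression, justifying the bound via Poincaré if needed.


α = (1/6 + π^2)/(1 + π^2)

Coercivity of a(·,·) on H^1_0(-2, -1) means a(u, u) ≥ α ||u||_{H^1}² for every u ∈ H^1_0.
The interval has length L = 1, and Poincaré/coercivity depend only on L. Here a(u, u) = ∫(u')² + (1/6)·∫u².
Here 0 < c = 1/6 < 1. The condition a(u,u) ≥ α||u||_{H^1}² reads (1−α)∫(u')² ≥ (α−c)∫u². Any admissible α is ≤ 1 (rapidly oscillating u have ∫u²/∫(u')² → 0), and α = 1 would force 0 ≥ (1−c)∫u², impossible since c < 1; so 1−α > 0. By the sharp Poincaré inequality on H^1_0 of an interval of length L, ∫(u')² ≥ (π/L)²∫u² with equality for the first sine mode sin(π(x−x₀)/L) (x₀ the left endpoint), so the inequality holds for all u iff (1−α)(π/L)² ≥ α − c, i.e. α ≤ ((π/L)² + c)/((π/L)² + 1) = (1 + c(L/π)²)/(1 + (L/π)²). With (π/L)² = π^2 and c = 1/6, the largest admissible constant is α = ((π/L)² + c)/((π/L)² + 1).
Simplifying, α = (1/6 + π^2)/(1 + π^2).


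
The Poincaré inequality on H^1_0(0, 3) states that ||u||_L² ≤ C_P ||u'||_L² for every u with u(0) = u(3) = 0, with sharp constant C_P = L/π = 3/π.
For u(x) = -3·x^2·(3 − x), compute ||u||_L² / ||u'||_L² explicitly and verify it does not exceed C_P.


||u||_L² / ||u'||_L² = 3*sqrt(14)/14 < C_P = 3/π.

u(x) = -3·x^2·(3 − x), so u'(x) = 9*x*(x - 2).
u(x) = -3·x^2·(3 − x) vanishes at x = 0 and x = 3, so u ∈ H^1_0(0, 3). Differentiate via the product rule and integrate the resulting polynomials term by term.
  ∫_0^3 u² dx = ∫_0^3 (9*x^6 - 54*x^5 + 81*x^4) dx. Term by term:
    ∫_0^3 9*x^6 dx = 19683/7;  ∫_0^3 -54*x^5 dx = -6561;  ∫_0^3 81*x^4 dx = 19683/5.
  Sum: 19683/7 − 6561 + 19683/5 = 6561/35.
  ∫_0^3 (u')² dx = ∫_0^3 (81*x^4 - 324*x^3 + 324*x^2) dx. Term by term:
    ∫_0^3 81*x^4 dx = 19683/5;  ∫_0^3 -324*x^3 dx = -6561;  ∫_0^3 324*x^2 dx = 2916.
  Sum: 19683/5 − 6561 + 2916 = 1458/5.
∫_0^3 u² dx = 6561/35, so ||u||_L² = 81*sqrt(35)/35.
∫_0^3 (u')² dx = 1458/5, so ||u'||_L² = 27*sqrt(10)/5.
Ratio ||u||_L² / ||u'||_L² = 3*sqrt(14)/14.
Sharp Poincaré constant on H^1_0(0, 3) is C_P = L/π = 3/π, achieved by sin(π/3·x).
A polynomial bump cannot attain the sharp Poincaré constant (only the first sine eigenfunction does), so the ratio is strictly less than C_P, consistent with ||u||_L² ≤ C_P ||u'||_L².


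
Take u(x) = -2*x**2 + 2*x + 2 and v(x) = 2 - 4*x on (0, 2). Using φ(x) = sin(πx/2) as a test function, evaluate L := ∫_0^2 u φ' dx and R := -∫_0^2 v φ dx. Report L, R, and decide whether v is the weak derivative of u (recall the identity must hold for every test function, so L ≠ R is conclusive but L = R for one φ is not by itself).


LHS = 8/π, RHS = 8/π. Yes, v = u' weakly.

u(x) = -2*x**2 + 2*x + 2, classical derivative u'(x) = 2 - 4*x.
φ(x) = sin(πx/2), so φ'(x) = π*cos(π*x/2)/2.
Note φ(0) = φ(2) = 0, so the boundary term u·φ vanishes.
LHS = ∫_0^2 u(x) φ'(x) dx = ∫_0^2 (-π*x^2*cos(π*x/2) + π*x*cos(π*x/2) + π*cos(π*x/2)) dx. Term by term:
  ∫_0^2 π*cos(π*x/2) dx = 0;  ∫_0^2 π*x*cos(π*x/2) dx = -8/π;  ∫_0^2 -π*x^2*cos(π*x/2) dx = 16/π.
Sum: 0 − 8/π + 16/π = 8/π.
So LHS = 8/π.
∫_0^2 v(x) φ(x) dx = ∫_0^2 (-4*x*sin(π*x/2) + 2*sin(π*x/2)) dx. Term by term:
  ∫_0^2 2*sin(π*x/2) dx = 8/π;  ∫_0^2 -4*x*sin(π*x/2) dx = -16/π.
Sum: 8/π − 16/π = -8/π.
So RHS = -∫_0^2 v(x) φ(x) dx = 8/π.
LHS = RHS, so the identity holds for this test φ.
Moreover u is smooth here and v(x) = u'(x) = 2 - 4*x pointwise, so the identity holds for every test function. Hence v is the weak derivative of u.


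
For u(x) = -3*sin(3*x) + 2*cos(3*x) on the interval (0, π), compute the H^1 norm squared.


||u||_{H^1(0,π)}^2 = 65*π

u'(x) = -6*sin(3*x) - 9*cos(3*x).
Expand u² and (u')² and integrate term by term on (0, π), using: for integers n ≥ 1, ∫_0^π sin²(nx) dx = ∫_0^π cos²(nx) dx = π/2; for n ≠ n', ∫_0^π sin(nx)sin(n'x) dx = ∫_0^π cos(nx)cos(n'x) dx = 0; and by product-to-sum, ∫_0^π sin(nx)cos(n'x) dx = ½∫_0^π [sin((n+n')x) + sin((n−n')x)] dx, which is 0 when n+n' is even and 2n/(n²−n'²) when n+n' is odd (it need not vanish on (0, π)).
  u² squared terms: (-3)²·∫sin(3x)² dx = 9·π/2 = 9*π/2;  (2)²·∫cos(3x)² dx = 4·π/2 = 2*π.
  u² cross terms: 2·(-3)·(2)·∫sin(3x)·cos(3x) dx = -12·(0) = 0.
  So ∫_0^π u² dx = 9*π/2 + 2*π + 0 = 13*π/2.
  (u')² squared terms: (-9)²·∫cos(3x)² dx = 81·π/2 = 81*π/2;  (-6)²·∫sin(3x)² dx = 36·π/2 = 18*π.
  (u')² cross terms: 2·(-9)·(-6)·∫cos(3x)·sin(3x) dx = 108·(0) = 0.
  So ∫_0^π (u')² dx = 81*π/2 + 18*π + 0 = 117*π/2.
||u||_{H^1}^2 = (13*π/2) + (117*π/2) = 65*π.


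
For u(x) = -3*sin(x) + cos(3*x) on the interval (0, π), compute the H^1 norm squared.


||u||_{H^1(0,π)}^2 = 14*π

u'(x) = -3*sin(3*x) - 3*cos(x).
Expand u² and (u')² and integrate term by term on (0, π), using: for integers n ≥ 1, ∫_0^π sin²(nx) dx = ∫_0^π cos²(nx) dx = π/2; for n ≠ n', ∫_0^π sin(nx)sin(n'x) dx = ∫_0^π cos(nx)cos(n'x) dx = 0; and by product-to-sum, ∫_0^π sin(nx)cos(n'x) dx = ½∫_0^π [sin((n+n')x) + sin((n−n')x)] dx, which is 0 when n+n' is even and 2n/(n²−n'²) when n+n' is odd (it need not vanish on (0, π)).
  u² squared terms: (-3)²·∫sin(x)² dx = 9·π/2 = 9*π/2;  (1)²·∫cos(3x)² dx = 1·π/2 = π/2.
  u² cross terms: 2·(-3)·(1)·∫sin(x)·cos(3x) dx = -6·(0) = 0.
  So ∫_0^π u² dx = 9*π/2 + π/2 + 0 = 5*π.
  (u')² squared terms: (-3)²·∫cos(x)² dx = 9·π/2 = 9*π/2;  (-3)²·∫sin(3x)² dx = 9·π/2 = 9*π/2.
  (u')² cross terms: 2·(-3)·(-3)·∫cos(x)·sin(3x) dx = 18·(0) = 0.
  So ∫_0^π (u')² dx = 9*π/2 + 9*π/2 + 0 = 9*π.
||u||_{H^1}^2 = (5*π) + (9*π) = 14*π.


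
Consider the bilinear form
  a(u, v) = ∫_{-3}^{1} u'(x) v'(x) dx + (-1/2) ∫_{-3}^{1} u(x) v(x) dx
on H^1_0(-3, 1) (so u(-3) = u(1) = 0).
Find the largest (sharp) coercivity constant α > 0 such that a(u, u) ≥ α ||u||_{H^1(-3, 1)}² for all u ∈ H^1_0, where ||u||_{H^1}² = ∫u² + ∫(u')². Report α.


α = (-8 + π^2)/(π^2 + 16)

Coercivity of a(·,·) on H^1_0(-3, 1) means a(u, u) ≥ α ||u||_{H^1}² for every u ∈ H^1_0.
The interval has length L = 4, and Poincaré/coercivity depend only on L. Here a(u, u) = ∫(u')² + (-1/2)·∫u².
Here c = -1/2 < 0 with |c| < (π/L)² = π^2/16, so coercivity still holds. The condition a(u,u) ≥ α||u||_{H^1}² reads (1−α)∫(u')² ≥ (α−c)∫u². Any admissible α is ≤ 1 (rapidly oscillating u have ∫u²/∫(u')² → 0), and α = 1 would force 0 ≥ (1−c)∫u², impossible since c < 1; so 1−α > 0. By the sharp Poincaré inequality on H^1_0 of an interval of length L, ∫(u')² ≥ (π/L)²∫u² with equality for the first sine mode sin(π(x−x₀)/L) (x₀ the left endpoint), so the inequality holds for all u iff (1−α)(π/L)² ≥ α − c, i.e. α ≤ ((π/L)² + c)/((π/L)² + 1) = (1 + c(L/π)²)/(1 + (L/π)²). (Direct route, valid since c ≤ 0: Poincaré gives c∫u² ≥ c(L/π)²∫(u')², so a(u,u) ≥ (1 + c(L/π)²)∫(u')², while ||u||_{H^1}² ≤ (1 + (L/π)²)∫(u')²; dividing yields the same α.) With (π/L)² = π^2/16 and c = -1/2, the largest admissible constant is α = ((π/L)² + c)/((π/L)² + 1).
Simplifying, α = (-8 + π^2)/(π^2 + 16).


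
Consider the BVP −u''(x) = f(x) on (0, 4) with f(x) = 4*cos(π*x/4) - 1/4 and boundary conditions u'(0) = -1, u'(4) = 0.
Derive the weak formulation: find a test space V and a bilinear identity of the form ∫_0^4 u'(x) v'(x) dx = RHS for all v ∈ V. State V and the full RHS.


V = H^1(0, 4) (v unrestricted at boundary; u is determined up to an additive constant); weak form: ∫_0^4 u'v' dx = ∫_0^4 (4*cos(π*x/4) - 1/4) v dx + v(0) for all v ∈ V.

Multiply both sides by a test function v and integrate from 0 to 4:
  ∫_0^4 −u''(x) v(x) dx = ∫_0^4 f(x) v(x) dx.
Integrate the LHS by parts once:
  ∫_0^4 −u'' v dx = −[u'(x) v(x)]_0^4 + ∫_0^4 u'(x) v'(x) dx.
Thus ∫_0^4 u'(x) v'(x) dx = ∫_0^4 f(x) v(x) dx + [u'(x) v(x)]_0^4.
Choose V so that boundary terms are either known or forced to vanish.
u has inhomogeneous Neumann u'(0) = -1, u'(4) = 0. [u' v]_0^4 = (0)·v(4) − (-1)·v(0) = v(0). Take V = H^1(0, 4); boundary term becomes part of RHS.
Weak formulation: find u (satisfying any essential BC) such that ∫_0^4 u'(x) v'(x) dx = ∫_0^4 f v dx + v(0) for all v ∈ V (Neumann data are natural BCs: they enter the RHS as boundary terms).
Substituting f(x) = 4*cos(π*x/4) - 1/4, the right-hand side is ∫_0^4 (4*cos(π*x/4) - 1/4) v dx + v(0).
Compatibility check (pure Neumann): taking v ≡ 1 ∈ V gives 0 = ∫_0^4 f dx + (0) − (-1), i.e. ∫_0^4 f dx must equal u'(0) − u'(4) = -1. Indeed ∫_0^4 (4*cos(π*x/4) - 1/4) dx = -1, so the data are compatible. The solution is then unique only up to an additive constant (fix it e.g. by requiring ∫_0^4 u dx = 0).


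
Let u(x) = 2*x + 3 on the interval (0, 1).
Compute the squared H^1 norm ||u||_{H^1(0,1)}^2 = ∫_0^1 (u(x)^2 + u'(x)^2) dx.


||u||_{H^1}^2 = 61/3

The H^1 norm (squared) on an interval (0, L) is
  ||u||_{H^1}^2 = ∫_0^L u(x)^2 dx + ∫_0^L u'(x)^2 dx.
Compute u'(x) = 2.
Then u(x)^2 = 4*x**2 + 12*x + 9 and u'(x)^2 = 4.
Integrate each monomial from 0 to 1 using ∫_0^1 c·x^n dx = c·1^(n+1)/(n+1):
  ∫_0^1 u(x)^2 dx = ∫_0^1 (4*x^2 + 12*x + 9) dx. Term by term:
    ∫_0^1 4*x^2 dx = 4/3;  ∫_0^1 12*x dx = 6;  ∫_0^1 9 dx = 9.
  Sum: 4/3 + 6 + 9 = 49/3.
  ∫_0^1 u'(x)^2 dx = ∫_0^1 (4) dx. Term by term:
    ∫_0^1 4 dx = 4.
Adding: ||u||_{H^1}^2 = 49/3 + 4 = 61/3.


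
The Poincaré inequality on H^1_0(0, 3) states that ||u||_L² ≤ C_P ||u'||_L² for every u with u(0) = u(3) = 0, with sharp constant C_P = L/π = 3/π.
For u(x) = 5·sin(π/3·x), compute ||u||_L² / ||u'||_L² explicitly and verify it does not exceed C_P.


||u||_L² / ||u'||_L² = 3/π = C_P.

u(x) = 5·sin(π/3·x), so u'(x) = 5*π*cos(π*x/3)/3.
Writing u(x) = A·sin(kπx/L) with A = 5 and k = 1, use ∫_0^L sin²(kπx/L) dx = L/2 and ∫_0^L cos²(kπx/L) dx = L/2.
u² = 25·sin²(π/3·x) and (u')² = 25*π^2/9·cos²(π/3·x), and each of sin², cos² integrates to L/2 = 3/2 over (0, 3).
∫_0^3 u² dx = 75/2, so ||u||_L² = 5*sqrt(6)/2.
∫_0^3 (u')² dx = 25*π^2/6, so ||u'||_L² = 5*sqrt(6)*π/6.
Ratio ||u||_L² / ||u'||_L² = 3/π.
Sharp Poincaré constant on H^1_0(0, 3) is C_P = L/π = 3/π, achieved by sin(π/3·x).
This is the k = 1 eigenfunction (up to amplitude), so the ratio equals the sharp Poincaré constant exactly.


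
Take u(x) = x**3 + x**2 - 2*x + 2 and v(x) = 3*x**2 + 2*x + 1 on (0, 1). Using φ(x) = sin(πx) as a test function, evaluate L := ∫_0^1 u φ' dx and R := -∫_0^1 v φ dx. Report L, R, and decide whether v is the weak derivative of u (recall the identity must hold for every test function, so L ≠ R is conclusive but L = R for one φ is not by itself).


LHS = (12 - π^2)/π^3, RHS = -7/π + 12/π^3. No, v is not the weak derivative of u.

u(x) = x**3 + x**2 - 2*x + 2, classical derivative u'(x) = 3*x**2 + 2*x - 2.
φ(x) = sin(πx), so φ'(x) = π*cos(π*x).
Note φ(0) = φ(1) = 0, so the boundary term u·φ vanishes.
LHS = ∫_0^1 u(x) φ'(x) dx = ∫_0^1 (π*x^3*cos(π*x) + π*x^2*cos(π*x) - 2*π*x*cos(π*x) + 2*π*cos(π*x)) dx. Term by term:
  ∫_0^1 2*π*cos(π*x) dx = 0;  ∫_0^1 π*x^2*cos(π*x) dx = -2/π;  ∫_0^1 π*x^3*cos(π*x) dx = -3/π + 12/π^3;
  ∫_0^1 -2*π*x*cos(π*x) dx = 4/π.
Sum: 0 − 2/π + -3/π + 12/π^3 + 4/π = (12 - π^2)/π^3.
So LHS = (12 - π^2)/π^3.
∫_0^1 v(x) φ(x) dx = ∫_0^1 (3*x^2*sin(π*x) + 2*x*sin(π*x) + sin(π*x)) dx. Term by term:
  ∫_0^1 2*x*sin(π*x) dx = 2/π;  ∫_0^1 3*x^2*sin(π*x) dx = -12/π^3 + 3/π;  ∫_0^1 sin(π*x) dx = 2/π.
Sum: 2/π + -12/π^3 + 3/π + 2/π = -12/π^3 + 7/π.
So RHS = -∫_0^1 v(x) φ(x) dx = -7/π + 12/π^3.
LHS − RHS = 6/π ≠ 0, so the identity fails.
(For a valid weak derivative the identity must hold for EVERY test function, in particular this one. The failure shows v is NOT the weak derivative of u.)
Correct weak derivative would be u'(x) = 3*x**2 + 2*x - 2.


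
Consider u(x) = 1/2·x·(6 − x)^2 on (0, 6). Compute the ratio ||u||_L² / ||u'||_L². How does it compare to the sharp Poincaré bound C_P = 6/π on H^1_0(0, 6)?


||u||_L² / ||u'||_L² = 3*sqrt(14)/7 < C_P = 6/π.

u(x) = 1/2·x·(6 − x)^2, so u'(x) = 3*(x/2 - 3)*(x - 2).
u(x) = 1/2·x·(6 − x)^2 vanishes at x = 0 and x = 6, so u ∈ H^1_0(0, 6). Differentiate via the product rule and integrate the resulting polynomials term by term.
  ∫_0^6 u² dx = ∫_0^6 (x^6/4 - 6*x^5 + 54*x^4 - 216*x^3 + 324*x^2) dx. Term by term:
    ∫_0^6 x^6/4 dx = 69984/7;  ∫_0^6 -6*x^5 dx = -46656;  ∫_0^6 54*x^4 dx = 419904/5;
    ∫_0^6 -216*x^3 dx = -69984;  ∫_0^6 324*x^2 dx = 23328.
  Sum: 69984/7 − 46656 + 419904/5 − 69984 + 23328 = 23328/35.
  ∫_0^6 (u')² dx = ∫_0^6 (9*x^4/4 - 36*x^3 + 198*x^2 - 432*x + 324) dx. Term by term:
    ∫_0^6 9*x^4/4 dx = 17496/5;  ∫_0^6 -36*x^3 dx = -11664;  ∫_0^6 198*x^2 dx = 14256;
    ∫_0^6 -432*x dx = -7776;  ∫_0^6 324 dx = 1944.
  Sum: 17496/5 − 11664 + 14256 − 7776 + 1944 = 1296/5.
∫_0^6 u² dx = 23328/35, so ||u||_L² = 108*sqrt(70)/35.
∫_0^6 (u')² dx = 1296/5, so ||u'||_L² = 36*sqrt(5)/5.
Ratio ||u||_L² / ||u'||_L² = 3*sqrt(14)/7.
Sharp Poincaré constant on H^1_0(0, 6) is C_P = L/π = 6/π, achieved by sin(π/6·x).
A polynomial bump cannot attain the sharp Poincaré constant (only the first sine eigenfunction does), so the ratio is strictly less than C_P, consistent with ||u||_L² ≤ C_P ||u'||_L².


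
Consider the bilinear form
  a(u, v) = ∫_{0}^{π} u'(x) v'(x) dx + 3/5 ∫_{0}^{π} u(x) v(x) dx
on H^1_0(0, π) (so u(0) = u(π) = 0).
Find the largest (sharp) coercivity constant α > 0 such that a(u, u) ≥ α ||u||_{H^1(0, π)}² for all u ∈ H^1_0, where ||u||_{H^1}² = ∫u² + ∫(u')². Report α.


α = 4/5

Coercivity of a(·,·) on H^1_0(0, π) means a(u, u) ≥ α ||u||_{H^1}² for every u ∈ H^1_0.
The interval has length L = π, and Poincaré/coercivity depend only on L. Here a(u, u) = ∫(u')² + (3/5)·∫u².
Here 0 < c = 3/5 < 1. The condition a(u,u) ≥ α||u||_{H^1}² reads (1−α)∫(u')² ≥ (α−c)∫u². Any admissible α is ≤ 1 (rapidly oscillating u have ∫u²/∫(u')² → 0), and α = 1 would force 0 ≥ (1−c)∫u², impossible since c < 1; so 1−α > 0. By the sharp Poincaré inequality on H^1_0 of an interval of length L, ∫(u')² ≥ (π/L)²∫u² with equality for the first sine mode sin(π(x−x₀)/L) (x₀ the left endpoint), so the inequality holds for all u iff (1−α)(π/L)² ≥ α − c, i.e. α ≤ ((π/L)² + c)/((π/L)² + 1) = (1 + c(L/π)²)/(1 + (L/π)²). With (π/L)² = 1 and c = 3/5, the largest admissible constant is α = ((π/L)² + c)/((π/L)² + 1).
Simplifying, α = 4/5.


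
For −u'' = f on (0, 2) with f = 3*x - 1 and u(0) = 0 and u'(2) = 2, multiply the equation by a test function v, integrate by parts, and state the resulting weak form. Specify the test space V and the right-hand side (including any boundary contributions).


V = {v ∈ H^1(0, 2) : v(0) = 0} (test functions vanish at x = 0 where u is specified); weak form: ∫_0^2 u'v' dx = ∫_0^2 (3*x - 1) v dx + 2·v(2) for all v ∈ V.

Multiply both sides by a test function v and integrate from 0 to 2:
  ∫_0^2 −u''(x) v(x) dx = ∫_0^2 f(x) v(x) dx.
Integrate the LHS by parts once:
  ∫_0^2 −u'' v dx = −[u'(x) v(x)]_0^2 + ∫_0^2 u'(x) v'(x) dx.
Thus ∫_0^2 u'(x) v'(x) dx = ∫_0^2 f(x) v(x) dx + [u'(x) v(x)]_0^2.
Choose V so that boundary terms are either known or forced to vanish.
Mixed BC: u(0) = 0 (Dirichlet) and u'(2) = 2 (Neumann). Define V = {v ∈ H^1(0, 2) : v(0) = 0}. Then [u' v]_0^2 = u'(2)·v(2) − u'(0)·0 = 2·v(2).
Weak formulation: find u (satisfying any essential BC) such that ∫_0^2 u'(x) v'(x) dx = ∫_0^2 f v dx + 2·v(2) for all v ∈ V (Dirichlet at 0 absorbed into V; Neumann datum at x = 2 contributes the boundary term).
Substituting f(x) = 3*x - 1, the right-hand side is ∫_0^2 (3*x - 1) v dx + 2·v(2).


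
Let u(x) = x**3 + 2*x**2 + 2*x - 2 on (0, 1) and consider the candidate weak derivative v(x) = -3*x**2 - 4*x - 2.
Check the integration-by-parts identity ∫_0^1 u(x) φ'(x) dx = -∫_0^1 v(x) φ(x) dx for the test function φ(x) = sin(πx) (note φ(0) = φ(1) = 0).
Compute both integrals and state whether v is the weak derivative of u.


LHS = -11/π + 12/π^3, RHS = -12/π^3 + 11/π. No, v is not the weak derivative of u.

u(x) = x**3 + 2*x**2 + 2*x - 2, classical derivative u'(x) = 3*x**2 + 4*x + 2.
φ(x) = sin(πx), so φ'(x) = π*cos(π*x).
Note φ(0) = φ(1) = 0, so the boundary term u·φ vanishes.
LHS = ∫_0^1 u(x) φ'(x) dx = ∫_0^1 (π*x^3*cos(π*x) + 2*π*x^2*cos(π*x) + 2*π*x*cos(π*x) - 2*π*cos(π*x)) dx. Term by term:
  ∫_0^1 -2*π*cos(π*x) dx = 0;  ∫_0^1 π*x^3*cos(π*x) dx = -3/π + 12/π^3;  ∫_0^1 2*π*x*cos(π*x) dx = -4/π;
  ∫_0^1 2*π*x^2*cos(π*x) dx = -4/π.
Sum: 0 + -3/π + 12/π^3 − 4/π − 4/π = -11/π + 12/π^3.
So LHS = -11/π + 12/π^3.
∫_0^1 v(x) φ(x) dx = ∫_0^1 (-3*x^2*sin(π*x) - 4*x*sin(π*x) - 2*sin(π*x)) dx. Term by term:
  ∫_0^1 -2*sin(π*x) dx = -4/π;  ∫_0^1 -4*x*sin(π*x) dx = -4/π;  ∫_0^1 -3*x^2*sin(π*x) dx = -3/π + 12/π^3.
Sum: -4/π − 4/π + -3/π + 12/π^3 = -11/π + 12/π^3.
So RHS = -∫_0^1 v(x) φ(x) dx = -12/π^3 + 11/π.
LHS − RHS = -22/π + 24/π^3 ≠ 0, so the identity fails.
(For a valid weak derivative the identity must hold for EVERY test function, in particular this one. The failure shows v is NOT the weak derivative of u.)
Correct weak derivative would be u'(x) = 3*x**2 + 4*x + 2.


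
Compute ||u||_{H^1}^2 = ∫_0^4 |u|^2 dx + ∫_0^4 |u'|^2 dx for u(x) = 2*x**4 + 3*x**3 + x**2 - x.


||u||_{H^1}^2 = 23295188/45

The H^1 norm (squared) on an interval (0, L) is
  ||u||_{H^1}^2 = ∫_0^L u(x)^2 dx + ∫_0^L u'(x)^2 dx.
Compute u'(x) = 8*x**3 + 9*x**2 + 2*x - 1.
Then u(x)^2 = 4*x**8 + 12*x**7 + 13*x**6 + 2*x**5 - 5*x**4 - 2*x**3 + x**2 and u'(x)^2 = 64*x**6 + 144*x**5 + 113*x**4 + 20*x**3 - 14*x**2 - 4*x + 1.
Integrate each monomial from 0 to 4 using ∫_0^4 c·x^n dx = c·4^(n+1)/(n+1):
  ∫_0^4 u(x)^2 dx = ∫_0^4 (4*x^8 + 12*x^7 + 13*x^6 + 2*x^5 - 5*x^4 - 2*x^3 + x^2) dx. Term by term:
    ∫_0^4 4*x^8 dx = 1048576/9;  ∫_0^4 12*x^7 dx = 98304;  ∫_0^4 13*x^6 dx = 212992/7;
    ∫_0^4 2*x^5 dx = 4096/3;  ∫_0^4 -5*x^4 dx = -1024;  ∫_0^4 -2*x^3 dx = -128;
    ∫_0^4 x^2 dx = 64/3.
  Sum: 1048576/9 + 98304 + 212992/7 + 4096/3 − 1024 − 128 + 64/3 = 15464896/63.
  ∫_0^4 u'(x)^2 dx = ∫_0^4 (64*x^6 + 144*x^5 + 113*x^4 + 20*x^3 - 14*x^2 - 4*x + 1) dx. Term by term:
    ∫_0^4 64*x^6 dx = 1048576/7;  ∫_0^4 144*x^5 dx = 98304;  ∫_0^4 113*x^4 dx = 115712/5;
    ∫_0^4 20*x^3 dx = 1280;  ∫_0^4 -14*x^2 dx = -896/3;  ∫_0^4 -4*x dx = -32;
    ∫_0^4 1 dx = 4.
  Sum: 1048576/7 + 98304 + 115712/5 + 1280 − 896/3 − 32 + 4 = 28580612/105.
Adding: ||u||_{H^1}^2 = 15464896/63 + 28580612/105 = 23295188/45.
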